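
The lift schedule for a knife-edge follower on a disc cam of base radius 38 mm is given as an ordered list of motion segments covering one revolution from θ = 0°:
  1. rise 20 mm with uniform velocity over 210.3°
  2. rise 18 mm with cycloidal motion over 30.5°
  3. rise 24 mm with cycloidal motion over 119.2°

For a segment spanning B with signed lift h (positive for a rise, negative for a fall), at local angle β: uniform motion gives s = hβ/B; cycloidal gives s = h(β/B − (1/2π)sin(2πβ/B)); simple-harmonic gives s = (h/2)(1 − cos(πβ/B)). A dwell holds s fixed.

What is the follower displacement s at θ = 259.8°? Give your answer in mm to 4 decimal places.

seg 1 [0°–210.3°] uniform, h=20: full span → s += 20 → s = 20.0000
seg 2 [210.3°–240.8°] cycloidal, h=18: full span → s += 18 → s = 38.0000
seg 3 [240.8°–360°] cycloidal, h=24: θ=259.8° here. β=19, B=119.2. 24·(0.1594 − sin(2π·0.1594)/(2π)) = 0.6082 → s = 38.6082

38.6082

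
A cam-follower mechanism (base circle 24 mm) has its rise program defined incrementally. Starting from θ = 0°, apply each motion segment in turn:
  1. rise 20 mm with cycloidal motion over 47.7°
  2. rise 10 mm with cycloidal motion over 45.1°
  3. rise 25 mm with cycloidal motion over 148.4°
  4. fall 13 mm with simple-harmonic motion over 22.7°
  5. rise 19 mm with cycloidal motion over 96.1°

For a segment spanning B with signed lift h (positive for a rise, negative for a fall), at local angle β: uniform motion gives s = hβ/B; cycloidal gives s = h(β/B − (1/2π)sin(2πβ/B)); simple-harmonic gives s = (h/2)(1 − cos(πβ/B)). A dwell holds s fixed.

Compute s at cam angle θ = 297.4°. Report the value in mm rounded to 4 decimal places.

seg 1 [0°–47.7°] cycloidal, h=20: full span → s += 20 → s = 20.0000
seg 2 [47.7°–92.8°] cycloidal, h=10: full span → s += 10 → s = 30.0000
seg 3 [92.8°–241.2°] cycloidal, h=25: full span → s += 25 → s = 55.0000
seg 4 [241.2°–263.9°] simple-harmonic, h=-13: full span → s += -13 → s = 42.0000
seg 5 [263.9°–360°] cycloidal, h=19: θ=297.4° here. β=33.5, B=96.1. 19·(0.3486 − sin(2π·0.3486)/(2π)) = 4.1613 → s = 46.1613

46.1613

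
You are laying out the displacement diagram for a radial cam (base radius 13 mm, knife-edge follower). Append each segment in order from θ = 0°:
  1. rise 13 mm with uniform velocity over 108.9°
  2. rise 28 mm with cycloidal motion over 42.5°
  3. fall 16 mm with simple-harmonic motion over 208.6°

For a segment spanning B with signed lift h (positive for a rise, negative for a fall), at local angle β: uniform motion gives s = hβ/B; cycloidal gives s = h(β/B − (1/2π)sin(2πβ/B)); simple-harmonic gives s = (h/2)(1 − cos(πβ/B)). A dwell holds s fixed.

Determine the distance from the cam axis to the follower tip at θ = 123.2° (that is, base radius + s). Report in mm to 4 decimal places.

seg 1 [0°–108.9°] uniform, h=13: full span → s += 13 → s = 13.0000
seg 2 [108.9°–151.4°] cycloidal, h=28: θ=123.2° here. β=14.3, B=42.5. 28·(0.3365 − sin(2π·0.3365)/(2π)) = 5.6065 → s = 18.6065
radial distance = base radius + s = 13 + 18.6065 = 31.6065

31.6065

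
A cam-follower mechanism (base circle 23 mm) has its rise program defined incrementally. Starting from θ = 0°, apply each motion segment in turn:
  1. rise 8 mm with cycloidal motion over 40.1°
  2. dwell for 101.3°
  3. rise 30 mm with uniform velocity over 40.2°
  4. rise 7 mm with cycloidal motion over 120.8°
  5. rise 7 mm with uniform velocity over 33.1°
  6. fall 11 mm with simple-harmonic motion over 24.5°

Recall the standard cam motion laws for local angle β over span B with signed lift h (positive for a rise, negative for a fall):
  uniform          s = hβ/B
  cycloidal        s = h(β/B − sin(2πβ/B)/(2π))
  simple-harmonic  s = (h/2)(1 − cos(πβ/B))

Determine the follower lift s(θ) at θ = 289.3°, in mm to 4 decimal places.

seg 1 [0°–40.1°] cycloidal, h=8: full span → s += 8 → s = 8.0000
seg 2 [40.1°–141.4°] dwell: s stays 8.0000
seg 3 [141.4°–181.6°] uniform, h=30: full span → s += 30 → s = 38.0000
seg 4 [181.6°–302.4°] cycloidal, h=7: θ=289.3° here. β=107.7, B=120.8. 7·(0.8916 − sin(2π·0.8916)/(2π)) = 6.9426 → s = 44.9426

44.9426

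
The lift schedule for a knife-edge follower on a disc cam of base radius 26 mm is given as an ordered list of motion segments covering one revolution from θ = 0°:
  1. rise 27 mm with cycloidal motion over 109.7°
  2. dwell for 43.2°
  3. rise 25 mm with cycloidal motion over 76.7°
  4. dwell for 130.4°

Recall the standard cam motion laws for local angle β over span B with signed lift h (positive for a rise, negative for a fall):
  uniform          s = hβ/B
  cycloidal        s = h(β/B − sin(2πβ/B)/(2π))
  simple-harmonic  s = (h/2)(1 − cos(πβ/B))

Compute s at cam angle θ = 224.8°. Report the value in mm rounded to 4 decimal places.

seg 1 [0°–109.7°] cycloidal, h=27: full span → s += 27 → s = 27.0000
seg 2 [109.7°–152.9°] dwell: s stays 27.0000
seg 3 [152.9°–229.6°] cycloidal, h=25: θ=224.8° here. β=71.9, B=76.7. 25·(0.9374 − sin(2π·0.9374)/(2π)) = 24.9600 → s = 51.9600

51.9600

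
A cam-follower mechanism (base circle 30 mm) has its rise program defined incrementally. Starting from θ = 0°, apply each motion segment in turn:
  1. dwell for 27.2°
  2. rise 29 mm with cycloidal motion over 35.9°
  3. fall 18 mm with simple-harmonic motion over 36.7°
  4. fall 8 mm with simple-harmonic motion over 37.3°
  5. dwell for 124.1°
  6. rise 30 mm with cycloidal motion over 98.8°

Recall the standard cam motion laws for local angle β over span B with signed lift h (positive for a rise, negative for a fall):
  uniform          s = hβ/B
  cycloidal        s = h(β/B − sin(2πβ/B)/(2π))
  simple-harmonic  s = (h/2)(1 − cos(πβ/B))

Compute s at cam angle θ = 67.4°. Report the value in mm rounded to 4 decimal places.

seg 1 [0°–27.2°] dwell: s stays 0.0000
seg 2 [27.2°–63.1°] cycloidal, h=29: full span → s += 29 → s = 29.0000
seg 3 [63.1°–99.8°] simple-harmonic, h=-18: θ=67.4° here. β=4.3, B=36.7. -18/2·(1 − cos(π·0.1172)) = -0.6028 → s = 28.3972

28.3972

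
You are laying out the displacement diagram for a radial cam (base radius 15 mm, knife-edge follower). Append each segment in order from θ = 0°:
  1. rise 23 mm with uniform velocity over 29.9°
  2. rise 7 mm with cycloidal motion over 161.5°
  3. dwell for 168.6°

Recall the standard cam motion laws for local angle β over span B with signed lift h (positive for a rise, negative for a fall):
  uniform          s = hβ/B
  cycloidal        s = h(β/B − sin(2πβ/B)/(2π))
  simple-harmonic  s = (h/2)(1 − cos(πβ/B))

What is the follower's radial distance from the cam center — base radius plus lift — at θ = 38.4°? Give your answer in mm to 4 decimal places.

seg 1 [0°–29.9°] uniform, h=23: full span → s += 23 → s = 23.0000
seg 2 [29.9°–191.4°] cycloidal, h=7: θ=38.4° here. β=8.5, B=161.5. 7·(0.0526 − sin(2π·0.0526)/(2π)) = 0.0067 → s = 23.0067
radial distance = base radius + s = 15 + 23.0067 = 38.0067

38.0067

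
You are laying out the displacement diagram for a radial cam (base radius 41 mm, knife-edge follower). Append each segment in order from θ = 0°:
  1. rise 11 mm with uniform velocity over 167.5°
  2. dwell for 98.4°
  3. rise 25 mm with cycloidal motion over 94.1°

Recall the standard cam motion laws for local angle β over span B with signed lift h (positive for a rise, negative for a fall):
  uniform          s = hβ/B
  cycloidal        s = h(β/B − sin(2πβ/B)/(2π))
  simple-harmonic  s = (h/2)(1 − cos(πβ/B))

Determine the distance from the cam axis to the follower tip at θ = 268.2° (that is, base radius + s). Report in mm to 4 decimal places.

seg 1 [0°–167.5°] uniform, h=11: full span → s += 11 → s = 11.0000
seg 2 [167.5°–265.9°] dwell: s stays 11.0000
seg 3 [265.9°–360°] cycloidal, h=25: θ=268.2° here. β=2.3, B=94.1. 25·(0.0244 − sin(2π·0.0244)/(2π)) = 0.0024 → s = 11.0024
radial distance = base radius + s = 41 + 11.0024 = 52.0024

52.0024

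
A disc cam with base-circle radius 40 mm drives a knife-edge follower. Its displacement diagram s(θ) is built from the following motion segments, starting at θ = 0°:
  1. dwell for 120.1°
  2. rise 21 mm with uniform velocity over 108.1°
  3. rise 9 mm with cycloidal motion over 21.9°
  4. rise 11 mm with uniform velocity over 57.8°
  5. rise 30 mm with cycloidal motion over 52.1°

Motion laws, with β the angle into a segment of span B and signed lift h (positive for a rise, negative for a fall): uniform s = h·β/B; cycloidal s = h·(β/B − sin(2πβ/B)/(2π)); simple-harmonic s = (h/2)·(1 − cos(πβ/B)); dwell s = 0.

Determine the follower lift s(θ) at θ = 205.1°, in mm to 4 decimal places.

seg 1 [0°–120.1°] dwell: s stays 0.0000
seg 2 [120.1°–228.2°] uniform, h=21: θ=205.1° here. β=85, B=108.1. 21·85/108.1 = 16.5125 → s = 16.5125

16.5125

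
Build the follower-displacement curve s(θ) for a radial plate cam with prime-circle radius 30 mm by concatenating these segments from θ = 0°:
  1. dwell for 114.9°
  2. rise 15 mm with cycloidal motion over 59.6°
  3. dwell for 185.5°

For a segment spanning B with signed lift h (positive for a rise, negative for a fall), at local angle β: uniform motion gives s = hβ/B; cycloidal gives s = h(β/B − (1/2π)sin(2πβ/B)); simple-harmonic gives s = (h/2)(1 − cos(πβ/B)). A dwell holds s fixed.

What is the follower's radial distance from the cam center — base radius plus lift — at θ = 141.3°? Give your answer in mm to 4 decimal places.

seg 1 [0°–114.9°] dwell: s stays 0.0000
seg 2 [114.9°–174.5°] cycloidal, h=15: θ=141.3° here. β=26.4, B=59.6. 15·(0.4430 − sin(2π·0.4430)/(2π)) = 5.8068 → s = 5.8068
radial distance = base radius + s = 30 + 5.8068 = 35.8068

35.8068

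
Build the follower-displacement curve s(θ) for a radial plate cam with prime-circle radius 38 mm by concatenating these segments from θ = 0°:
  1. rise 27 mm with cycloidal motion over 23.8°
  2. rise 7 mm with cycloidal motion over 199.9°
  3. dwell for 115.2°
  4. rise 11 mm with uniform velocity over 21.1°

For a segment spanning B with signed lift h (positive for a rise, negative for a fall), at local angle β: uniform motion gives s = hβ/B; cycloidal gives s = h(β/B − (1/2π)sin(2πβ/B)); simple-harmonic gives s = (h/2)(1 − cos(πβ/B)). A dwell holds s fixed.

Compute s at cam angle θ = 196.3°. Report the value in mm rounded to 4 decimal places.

seg 1 [0°–23.8°] cycloidal, h=27: full span → s += 27 → s = 27.0000
seg 2 [23.8°–223.7°] cycloidal, h=7: θ=196.3° here. β=172.5, B=199.9. 7·(0.8629 − sin(2π·0.8629)/(2π)) = 6.8857 → s = 33.8857

33.8857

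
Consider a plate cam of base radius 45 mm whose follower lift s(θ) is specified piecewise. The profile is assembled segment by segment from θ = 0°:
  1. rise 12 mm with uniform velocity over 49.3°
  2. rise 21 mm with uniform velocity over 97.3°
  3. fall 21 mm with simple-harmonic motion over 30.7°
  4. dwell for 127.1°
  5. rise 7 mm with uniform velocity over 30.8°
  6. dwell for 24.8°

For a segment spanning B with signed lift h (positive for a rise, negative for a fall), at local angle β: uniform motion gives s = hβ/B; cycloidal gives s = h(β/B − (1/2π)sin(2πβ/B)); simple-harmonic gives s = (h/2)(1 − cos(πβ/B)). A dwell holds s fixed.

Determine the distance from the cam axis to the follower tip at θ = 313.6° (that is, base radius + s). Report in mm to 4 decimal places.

seg 1 [0°–49.3°] uniform, h=12: full span → s += 12 → s = 12.0000
seg 2 [49.3°–146.6°] uniform, h=21: full span → s += 21 → s = 33.0000
seg 3 [146.6°–177.3°] simple-harmonic, h=-21: full span → s += -21 → s = 12.0000
seg 4 [177.3°–304.4°] dwell: s stays 12.0000
seg 5 [304.4°–335.2°] uniform, h=7: θ=313.6° here. β=9.2, B=30.8. 7·9.2/30.8 = 2.0909 → s = 14.0909
radial distance = base radius + s = 45 + 14.0909 = 59.0909

59.0909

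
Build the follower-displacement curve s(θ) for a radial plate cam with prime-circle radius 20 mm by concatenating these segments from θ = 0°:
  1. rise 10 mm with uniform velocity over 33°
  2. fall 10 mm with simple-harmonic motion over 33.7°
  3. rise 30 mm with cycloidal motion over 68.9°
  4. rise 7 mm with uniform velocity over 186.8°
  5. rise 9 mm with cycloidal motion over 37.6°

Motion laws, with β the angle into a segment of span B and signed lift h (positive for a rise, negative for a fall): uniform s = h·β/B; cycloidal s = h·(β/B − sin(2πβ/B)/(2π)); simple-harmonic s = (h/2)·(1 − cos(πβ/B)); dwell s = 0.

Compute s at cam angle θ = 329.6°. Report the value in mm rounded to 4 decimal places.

seg 1 [0°–33°] uniform, h=10: full span → s += 10 → s = 10.0000
seg 2 [33°–66.7°] simple-harmonic, h=-10: full span → s += -10 → s = 0.0000
seg 3 [66.7°–135.6°] cycloidal, h=30: full span → s += 30 → s = 30.0000
seg 4 [135.6°–322.4°] uniform, h=7: full span → s += 7 → s = 37.0000
seg 5 [322.4°–360°] cycloidal, h=9: θ=329.6° here. β=7.2, B=37.6. 9·(0.1915 − sin(2π·0.1915)/(2π)) = 0.3867 → s = 37.3867

37.3867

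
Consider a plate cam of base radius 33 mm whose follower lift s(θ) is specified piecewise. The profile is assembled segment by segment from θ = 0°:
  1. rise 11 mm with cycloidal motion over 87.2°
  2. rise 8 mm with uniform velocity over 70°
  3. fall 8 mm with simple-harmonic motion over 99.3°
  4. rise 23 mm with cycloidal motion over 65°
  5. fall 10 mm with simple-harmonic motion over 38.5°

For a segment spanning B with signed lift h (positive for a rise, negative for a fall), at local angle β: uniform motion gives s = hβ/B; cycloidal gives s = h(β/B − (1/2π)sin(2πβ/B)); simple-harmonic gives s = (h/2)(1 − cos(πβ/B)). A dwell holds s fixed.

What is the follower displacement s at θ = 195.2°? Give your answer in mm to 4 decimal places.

seg 1 [0°–87.2°] cycloidal, h=11: full span → s += 11 → s = 11.0000
seg 2 [87.2°–157.2°] uniform, h=8: full span → s += 8 → s = 19.0000
seg 3 [157.2°–256.5°] simple-harmonic, h=-8: θ=195.2° here. β=38, B=99.3. -8/2·(1 − cos(π·0.3827)) = -2.5589 → s = 16.4411

16.4411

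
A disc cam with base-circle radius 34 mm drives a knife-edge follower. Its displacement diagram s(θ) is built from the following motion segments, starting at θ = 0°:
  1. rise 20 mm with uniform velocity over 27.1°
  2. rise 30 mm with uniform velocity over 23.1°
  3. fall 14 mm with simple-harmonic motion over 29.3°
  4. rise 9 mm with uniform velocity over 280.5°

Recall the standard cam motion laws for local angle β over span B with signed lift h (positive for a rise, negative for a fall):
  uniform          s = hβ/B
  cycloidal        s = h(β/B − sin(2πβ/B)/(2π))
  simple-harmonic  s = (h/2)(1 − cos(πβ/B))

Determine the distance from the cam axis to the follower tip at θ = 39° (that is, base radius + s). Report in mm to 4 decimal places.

seg 1 [0°–27.1°] uniform, h=20: full span → s += 20 → s = 20.0000
seg 2 [27.1°–50.2°] uniform, h=30: θ=39° here. β=11.9, B=23.1. 30·11.9/23.1 = 15.4545 → s = 35.4545
radial distance = base radius + s = 34 + 35.4545 = 69.4545

69.4545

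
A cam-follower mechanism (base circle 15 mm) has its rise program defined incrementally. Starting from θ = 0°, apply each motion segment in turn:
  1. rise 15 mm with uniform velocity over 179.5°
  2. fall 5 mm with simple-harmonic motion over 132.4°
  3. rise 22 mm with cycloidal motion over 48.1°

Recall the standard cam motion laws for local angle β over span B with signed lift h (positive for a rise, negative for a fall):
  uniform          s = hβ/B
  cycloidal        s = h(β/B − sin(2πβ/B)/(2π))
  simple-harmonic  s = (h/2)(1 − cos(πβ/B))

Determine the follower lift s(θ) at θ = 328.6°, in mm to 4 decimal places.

seg 1 [0°–179.5°] uniform, h=15: full span → s += 15 → s = 15.0000
seg 2 [179.5°–311.9°] simple-harmonic, h=-5: full span → s += -5 → s = 10.0000
seg 3 [311.9°–360°] cycloidal, h=22: θ=328.6° here. β=16.7, B=48.1. 22·(0.3472 − sin(2π·0.3472)/(2π)) = 4.7697 → s = 14.7697

14.7697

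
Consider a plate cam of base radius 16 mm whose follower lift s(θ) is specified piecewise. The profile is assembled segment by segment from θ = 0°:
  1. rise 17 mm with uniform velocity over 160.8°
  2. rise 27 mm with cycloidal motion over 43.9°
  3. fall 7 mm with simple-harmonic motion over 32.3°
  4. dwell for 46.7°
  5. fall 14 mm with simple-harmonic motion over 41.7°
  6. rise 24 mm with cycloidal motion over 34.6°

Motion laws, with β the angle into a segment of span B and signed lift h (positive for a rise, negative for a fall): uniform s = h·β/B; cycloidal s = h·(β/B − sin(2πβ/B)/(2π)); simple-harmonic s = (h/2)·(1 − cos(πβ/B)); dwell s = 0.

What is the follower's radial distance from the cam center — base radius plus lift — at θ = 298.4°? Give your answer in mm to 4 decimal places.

seg 1 [0°–160.8°] uniform, h=17: full span → s += 17 → s = 17.0000
seg 2 [160.8°–204.7°] cycloidal, h=27: full span → s += 27 → s = 44.0000
seg 3 [204.7°–237°] simple-harmonic, h=-7: full span → s += -7 → s = 37.0000
seg 4 [237°–283.7°] dwell: s stays 37.0000
seg 5 [283.7°–325.4°] simple-harmonic, h=-14: θ=298.4° here. β=14.7, B=41.7. -14/2·(1 − cos(π·0.3525)) = -3.8715 → s = 33.1285
radial distance = base radius + s = 16 + 33.1285 = 49.1285

49.1285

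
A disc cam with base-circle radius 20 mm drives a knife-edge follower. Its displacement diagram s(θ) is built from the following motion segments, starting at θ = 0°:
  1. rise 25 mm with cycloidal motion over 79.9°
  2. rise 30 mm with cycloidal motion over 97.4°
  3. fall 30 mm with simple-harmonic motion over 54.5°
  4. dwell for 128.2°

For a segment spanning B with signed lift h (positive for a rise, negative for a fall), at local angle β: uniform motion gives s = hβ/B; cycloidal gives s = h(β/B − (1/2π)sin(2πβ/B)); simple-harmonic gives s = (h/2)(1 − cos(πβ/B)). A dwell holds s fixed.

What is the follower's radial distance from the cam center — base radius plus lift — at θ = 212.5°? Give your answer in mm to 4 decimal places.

seg 1 [0°–79.9°] cycloidal, h=25: full span → s += 25 → s = 25.0000
seg 2 [79.9°–177.3°] cycloidal, h=30: full span → s += 30 → s = 55.0000
seg 3 [177.3°–231.8°] simple-harmonic, h=-30: θ=212.5° here. β=35.2, B=54.5. -30/2·(1 − cos(π·0.6459)) = -21.6359 → s = 33.3641
radial distance = base radius + s = 20 + 33.3641 = 53.3641

53.3641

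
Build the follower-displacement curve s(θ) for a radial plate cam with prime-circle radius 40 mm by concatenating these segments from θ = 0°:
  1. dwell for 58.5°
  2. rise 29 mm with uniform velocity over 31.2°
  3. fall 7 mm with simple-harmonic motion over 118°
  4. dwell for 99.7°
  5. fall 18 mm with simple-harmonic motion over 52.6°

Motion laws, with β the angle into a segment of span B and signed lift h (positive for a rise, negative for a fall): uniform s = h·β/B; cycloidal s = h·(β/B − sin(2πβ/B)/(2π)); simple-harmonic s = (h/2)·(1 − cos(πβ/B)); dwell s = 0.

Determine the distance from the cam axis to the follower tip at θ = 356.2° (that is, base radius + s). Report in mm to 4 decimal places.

seg 1 [0°–58.5°] dwell: s stays 0.0000
seg 2 [58.5°–89.7°] uniform, h=29: full span → s += 29 → s = 29.0000
seg 3 [89.7°–207.7°] simple-harmonic, h=-7: full span → s += -7 → s = 22.0000
seg 4 [207.7°–307.4°] dwell: s stays 22.0000
seg 5 [307.4°–360°] simple-harmonic, h=-18: θ=356.2° here. β=48.8, B=52.6. -18/2·(1 − cos(π·0.9278)) = -17.7692 → s = 4.2308
radial distance = base radius + s = 40 + 4.2308 = 44.2308

44.2308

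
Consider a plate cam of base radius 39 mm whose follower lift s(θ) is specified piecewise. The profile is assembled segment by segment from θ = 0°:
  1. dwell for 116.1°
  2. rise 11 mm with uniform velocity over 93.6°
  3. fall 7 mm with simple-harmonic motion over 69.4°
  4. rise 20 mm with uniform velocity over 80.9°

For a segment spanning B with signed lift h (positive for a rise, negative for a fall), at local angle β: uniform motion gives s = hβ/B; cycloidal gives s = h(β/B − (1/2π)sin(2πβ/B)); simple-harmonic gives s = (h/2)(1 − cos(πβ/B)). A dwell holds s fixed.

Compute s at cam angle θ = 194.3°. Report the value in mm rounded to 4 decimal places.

seg 1 [0°–116.1°] dwell: s stays 0.0000
seg 2 [116.1°–209.7°] uniform, h=11: θ=194.3° here. β=78.2, B=93.6. 11·78.2/93.6 = 9.1902 → s = 9.1902

9.1902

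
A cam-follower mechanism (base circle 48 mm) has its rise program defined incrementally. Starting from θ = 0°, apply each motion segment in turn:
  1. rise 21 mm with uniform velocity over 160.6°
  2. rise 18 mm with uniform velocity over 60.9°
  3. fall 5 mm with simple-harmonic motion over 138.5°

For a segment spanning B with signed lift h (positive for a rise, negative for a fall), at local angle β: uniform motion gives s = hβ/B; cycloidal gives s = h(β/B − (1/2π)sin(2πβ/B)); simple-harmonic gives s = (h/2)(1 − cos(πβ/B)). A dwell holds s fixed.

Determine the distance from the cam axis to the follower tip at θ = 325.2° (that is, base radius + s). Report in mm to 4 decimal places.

seg 1 [0°–160.6°] uniform, h=21: full span → s += 21 → s = 21.0000
seg 2 [160.6°–221.5°] uniform, h=18: full span → s += 18 → s = 39.0000
seg 3 [221.5°–360°] simple-harmonic, h=-5: θ=325.2° here. β=103.7, B=138.5. -5/2·(1 − cos(π·0.7487)) = -4.2607 → s = 34.7393
radial distance = base radius + s = 48 + 34.7393 = 82.7393

82.7393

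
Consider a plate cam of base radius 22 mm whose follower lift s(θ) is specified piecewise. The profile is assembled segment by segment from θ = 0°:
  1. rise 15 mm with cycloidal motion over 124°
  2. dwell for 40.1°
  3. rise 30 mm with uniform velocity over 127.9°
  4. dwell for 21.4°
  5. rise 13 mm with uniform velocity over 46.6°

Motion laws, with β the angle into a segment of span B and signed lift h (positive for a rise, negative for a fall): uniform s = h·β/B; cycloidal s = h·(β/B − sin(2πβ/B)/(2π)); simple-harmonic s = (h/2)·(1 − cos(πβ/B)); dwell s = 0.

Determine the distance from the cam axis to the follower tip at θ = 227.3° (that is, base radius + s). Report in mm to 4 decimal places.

seg 1 [0°–124°] cycloidal, h=15: full span → s += 15 → s = 15.0000
seg 2 [124°–164.1°] dwell: s stays 15.0000
seg 3 [164.1°–292°] uniform, h=30: θ=227.3° here. β=63.2, B=127.9. 30·63.2/127.9 = 14.8241 → s = 29.8241
radial distance = base radius + s = 22 + 29.8241 = 51.8241

51.8241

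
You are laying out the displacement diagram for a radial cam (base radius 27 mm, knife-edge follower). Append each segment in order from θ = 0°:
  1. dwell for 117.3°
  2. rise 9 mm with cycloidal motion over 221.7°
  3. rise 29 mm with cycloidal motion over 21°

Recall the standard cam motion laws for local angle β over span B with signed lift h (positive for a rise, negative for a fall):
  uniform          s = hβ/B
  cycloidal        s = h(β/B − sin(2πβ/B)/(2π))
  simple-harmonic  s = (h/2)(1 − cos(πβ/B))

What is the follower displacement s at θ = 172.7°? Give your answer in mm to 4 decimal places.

seg 1 [0°–117.3°] dwell: s stays 0.0000
seg 2 [117.3°–339°] cycloidal, h=9: θ=172.7° here. β=55.4, B=221.7. 9·(0.2499 − sin(2π·0.2499)/(2π)) = 0.8166 → s = 0.8166

0.8166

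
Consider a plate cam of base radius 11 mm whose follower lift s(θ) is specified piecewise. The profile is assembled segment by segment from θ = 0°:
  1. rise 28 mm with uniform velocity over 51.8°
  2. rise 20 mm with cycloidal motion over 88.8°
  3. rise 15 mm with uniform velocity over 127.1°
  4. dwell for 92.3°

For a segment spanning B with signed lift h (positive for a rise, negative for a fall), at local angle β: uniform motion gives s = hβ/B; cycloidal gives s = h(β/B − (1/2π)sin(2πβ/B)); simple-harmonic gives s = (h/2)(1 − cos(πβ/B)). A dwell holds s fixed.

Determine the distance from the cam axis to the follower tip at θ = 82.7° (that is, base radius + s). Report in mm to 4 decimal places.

seg 1 [0°–51.8°] uniform, h=28: full span → s += 28 → s = 28.0000
seg 2 [51.8°–140.6°] cycloidal, h=20: θ=82.7° here. β=30.9, B=88.8. 20·(0.3480 − sin(2π·0.3480)/(2π)) = 4.3607 → s = 32.3607
radial distance = base radius + s = 11 + 32.3607 = 43.3607

43.3607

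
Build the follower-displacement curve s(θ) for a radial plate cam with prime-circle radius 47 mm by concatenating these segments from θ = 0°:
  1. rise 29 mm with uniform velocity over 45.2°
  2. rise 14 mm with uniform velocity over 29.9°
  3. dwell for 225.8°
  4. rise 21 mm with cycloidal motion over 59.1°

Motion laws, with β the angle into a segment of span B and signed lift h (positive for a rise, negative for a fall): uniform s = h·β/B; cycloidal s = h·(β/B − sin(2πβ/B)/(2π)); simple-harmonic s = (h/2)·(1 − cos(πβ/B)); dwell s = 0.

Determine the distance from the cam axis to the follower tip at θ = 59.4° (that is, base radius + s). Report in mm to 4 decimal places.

seg 1 [0°–45.2°] uniform, h=29: full span → s += 29 → s = 29.0000
seg 2 [45.2°–75.1°] uniform, h=14: θ=59.4° here. β=14.2, B=29.9. 14·14.2/29.9 = 6.6488 → s = 35.6488
radial distance = base radius + s = 47 + 35.6488 = 82.6488

82.6488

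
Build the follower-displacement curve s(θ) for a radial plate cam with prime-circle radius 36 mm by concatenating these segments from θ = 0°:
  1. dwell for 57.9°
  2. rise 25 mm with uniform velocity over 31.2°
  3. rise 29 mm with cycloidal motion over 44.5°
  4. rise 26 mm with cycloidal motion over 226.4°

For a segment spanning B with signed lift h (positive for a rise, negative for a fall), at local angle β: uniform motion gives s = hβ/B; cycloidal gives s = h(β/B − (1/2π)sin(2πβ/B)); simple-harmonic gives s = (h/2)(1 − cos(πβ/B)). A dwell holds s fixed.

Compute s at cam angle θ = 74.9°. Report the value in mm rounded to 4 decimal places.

seg 1 [0°–57.9°] dwell: s stays 0.0000
seg 2 [57.9°–89.1°] uniform, h=25: θ=74.9° here. β=17, B=31.2. 25·17/31.2 = 13.6218 → s = 13.6218

13.6218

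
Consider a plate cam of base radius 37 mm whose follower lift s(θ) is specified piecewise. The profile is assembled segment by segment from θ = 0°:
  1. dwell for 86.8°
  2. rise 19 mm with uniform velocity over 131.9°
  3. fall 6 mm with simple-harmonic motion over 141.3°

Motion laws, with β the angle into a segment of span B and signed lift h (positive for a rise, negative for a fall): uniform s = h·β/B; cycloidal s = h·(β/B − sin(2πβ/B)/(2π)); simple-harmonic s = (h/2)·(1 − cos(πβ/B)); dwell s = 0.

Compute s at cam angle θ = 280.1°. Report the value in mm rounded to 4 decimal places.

seg 1 [0°–86.8°] dwell: s stays 0.0000
seg 2 [86.8°–218.7°] uniform, h=19: full span → s += 19 → s = 19.0000
seg 3 [218.7°–360°] simple-harmonic, h=-6: θ=280.1° here. β=61.4, B=141.3. -6/2·(1 − cos(π·0.4345)) = -2.3874 → s = 16.6126

16.6126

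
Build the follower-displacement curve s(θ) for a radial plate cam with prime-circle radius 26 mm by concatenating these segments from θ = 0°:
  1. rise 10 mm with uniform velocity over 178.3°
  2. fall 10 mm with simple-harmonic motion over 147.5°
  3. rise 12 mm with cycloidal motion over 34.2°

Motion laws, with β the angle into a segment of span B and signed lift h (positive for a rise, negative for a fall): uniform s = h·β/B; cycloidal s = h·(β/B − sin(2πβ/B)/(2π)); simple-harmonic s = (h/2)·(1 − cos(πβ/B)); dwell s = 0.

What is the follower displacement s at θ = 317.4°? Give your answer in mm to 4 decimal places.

seg 1 [0°–178.3°] uniform, h=10: full span → s += 10 → s = 10.0000
seg 2 [178.3°–325.8°] simple-harmonic, h=-10: θ=317.4° here. β=139.1, B=147.5. -10/2·(1 − cos(π·0.9431)) = -9.9202 → s = 0.0798

0.0798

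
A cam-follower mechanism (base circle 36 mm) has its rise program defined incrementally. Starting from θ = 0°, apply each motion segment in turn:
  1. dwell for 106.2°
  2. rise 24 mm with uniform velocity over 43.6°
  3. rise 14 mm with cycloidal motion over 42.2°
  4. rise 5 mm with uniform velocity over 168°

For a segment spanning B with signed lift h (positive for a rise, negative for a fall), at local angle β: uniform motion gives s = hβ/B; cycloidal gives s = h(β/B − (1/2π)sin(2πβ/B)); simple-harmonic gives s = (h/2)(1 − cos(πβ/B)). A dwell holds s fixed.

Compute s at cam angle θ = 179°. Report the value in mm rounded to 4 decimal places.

seg 1 [0°–106.2°] dwell: s stays 0.0000
seg 2 [106.2°–149.8°] uniform, h=24: full span → s += 24 → s = 24.0000
seg 3 [149.8°–192°] cycloidal, h=14: θ=179° here. β=29.2, B=42.2. 14·(0.6919 − sin(2π·0.6919)/(2π)) = 11.7688 → s = 35.7688

35.7688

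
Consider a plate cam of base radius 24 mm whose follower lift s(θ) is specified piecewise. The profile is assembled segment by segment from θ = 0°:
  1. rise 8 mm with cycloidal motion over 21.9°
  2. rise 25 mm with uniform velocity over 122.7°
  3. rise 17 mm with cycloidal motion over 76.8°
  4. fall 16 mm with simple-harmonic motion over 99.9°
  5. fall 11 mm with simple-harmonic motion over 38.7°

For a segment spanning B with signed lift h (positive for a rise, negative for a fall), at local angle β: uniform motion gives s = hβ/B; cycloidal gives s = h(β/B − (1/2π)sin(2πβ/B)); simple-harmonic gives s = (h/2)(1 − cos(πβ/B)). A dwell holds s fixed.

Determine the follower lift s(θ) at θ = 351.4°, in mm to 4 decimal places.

seg 1 [0°–21.9°] cycloidal, h=8: full span → s += 8 → s = 8.0000
seg 2 [21.9°–144.6°] uniform, h=25: full span → s += 25 → s = 33.0000
seg 3 [144.6°–221.4°] cycloidal, h=17: full span → s += 17 → s = 50.0000
seg 4 [221.4°–321.3°] simple-harmonic, h=-16: full span → s += -16 → s = 34.0000
seg 5 [321.3°–360°] simple-harmonic, h=-11: θ=351.4° here. β=30.1, B=38.7. -11/2·(1 − cos(π·0.7778)) = -9.7132 → s = 24.2868

24.2868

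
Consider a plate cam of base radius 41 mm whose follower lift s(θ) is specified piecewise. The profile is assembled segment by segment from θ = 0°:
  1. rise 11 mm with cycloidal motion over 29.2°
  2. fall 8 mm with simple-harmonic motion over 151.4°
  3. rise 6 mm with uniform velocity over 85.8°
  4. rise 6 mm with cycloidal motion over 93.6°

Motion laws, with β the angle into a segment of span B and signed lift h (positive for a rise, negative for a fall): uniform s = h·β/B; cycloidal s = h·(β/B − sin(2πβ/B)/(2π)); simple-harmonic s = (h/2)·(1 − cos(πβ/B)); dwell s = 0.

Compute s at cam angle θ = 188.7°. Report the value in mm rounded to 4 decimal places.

seg 1 [0°–29.2°] cycloidal, h=11: full span → s += 11 → s = 11.0000
seg 2 [29.2°–180.6°] simple-harmonic, h=-8: full span → s += -8 → s = 3.0000
seg 3 [180.6°–266.4°] uniform, h=6: θ=188.7° here. β=8.1, B=85.8. 6·8.1/85.8 = 0.5664 → s = 3.5664

3.5664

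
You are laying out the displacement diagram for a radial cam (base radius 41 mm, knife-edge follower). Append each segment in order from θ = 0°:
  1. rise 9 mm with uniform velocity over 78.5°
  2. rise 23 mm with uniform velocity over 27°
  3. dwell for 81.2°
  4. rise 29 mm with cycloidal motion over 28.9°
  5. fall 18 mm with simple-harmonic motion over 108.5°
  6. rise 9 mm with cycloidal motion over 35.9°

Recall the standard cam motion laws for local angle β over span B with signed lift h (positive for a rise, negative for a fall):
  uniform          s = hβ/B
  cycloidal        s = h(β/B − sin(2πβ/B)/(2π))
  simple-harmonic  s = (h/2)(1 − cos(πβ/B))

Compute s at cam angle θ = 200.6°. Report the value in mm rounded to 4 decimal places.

seg 1 [0°–78.5°] uniform, h=9: full span → s += 9 → s = 9.0000
seg 2 [78.5°–105.5°] uniform, h=23: full span → s += 23 → s = 32.0000
seg 3 [105.5°–186.7°] dwell: s stays 32.0000
seg 4 [186.7°–215.6°] cycloidal, h=29: θ=200.6° here. β=13.9, B=28.9. 29·(0.4810 − sin(2π·0.4810)/(2π)) = 13.3975 → s = 45.3975

45.3975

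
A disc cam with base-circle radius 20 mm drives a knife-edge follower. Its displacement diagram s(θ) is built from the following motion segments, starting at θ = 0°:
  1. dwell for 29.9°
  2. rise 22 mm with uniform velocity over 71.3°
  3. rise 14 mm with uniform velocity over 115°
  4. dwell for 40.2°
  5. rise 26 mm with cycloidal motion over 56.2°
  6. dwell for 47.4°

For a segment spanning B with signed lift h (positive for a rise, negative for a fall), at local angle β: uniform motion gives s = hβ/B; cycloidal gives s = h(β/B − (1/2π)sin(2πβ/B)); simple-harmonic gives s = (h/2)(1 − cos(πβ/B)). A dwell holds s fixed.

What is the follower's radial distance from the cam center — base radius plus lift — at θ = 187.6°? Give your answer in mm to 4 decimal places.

seg 1 [0°–29.9°] dwell: s stays 0.0000
seg 2 [29.9°–101.2°] uniform, h=22: full span → s += 22 → s = 22.0000
seg 3 [101.2°–216.2°] uniform, h=14: θ=187.6° here. β=86.4, B=115. 14·86.4/115 = 10.5183 → s = 32.5183
radial distance = base radius + s = 20 + 32.5183 = 52.5183

52.5183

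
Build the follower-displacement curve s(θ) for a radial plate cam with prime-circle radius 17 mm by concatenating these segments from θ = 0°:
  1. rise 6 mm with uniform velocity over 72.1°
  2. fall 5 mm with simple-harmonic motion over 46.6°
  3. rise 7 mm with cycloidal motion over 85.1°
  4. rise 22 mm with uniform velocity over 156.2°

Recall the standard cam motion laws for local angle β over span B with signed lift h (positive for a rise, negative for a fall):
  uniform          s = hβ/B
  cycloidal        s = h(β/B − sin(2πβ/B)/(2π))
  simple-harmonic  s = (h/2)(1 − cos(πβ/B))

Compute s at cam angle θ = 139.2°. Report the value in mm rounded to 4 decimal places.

seg 1 [0°–72.1°] uniform, h=6: full span → s += 6 → s = 6.0000
seg 2 [72.1°–118.7°] simple-harmonic, h=-5: full span → s += -5 → s = 1.0000
seg 3 [118.7°–203.8°] cycloidal, h=7: θ=139.2° here. β=20.5, B=85.1. 7·(0.2409 − sin(2π·0.2409)/(2π)) = 0.5740 → s = 1.5740

1.5740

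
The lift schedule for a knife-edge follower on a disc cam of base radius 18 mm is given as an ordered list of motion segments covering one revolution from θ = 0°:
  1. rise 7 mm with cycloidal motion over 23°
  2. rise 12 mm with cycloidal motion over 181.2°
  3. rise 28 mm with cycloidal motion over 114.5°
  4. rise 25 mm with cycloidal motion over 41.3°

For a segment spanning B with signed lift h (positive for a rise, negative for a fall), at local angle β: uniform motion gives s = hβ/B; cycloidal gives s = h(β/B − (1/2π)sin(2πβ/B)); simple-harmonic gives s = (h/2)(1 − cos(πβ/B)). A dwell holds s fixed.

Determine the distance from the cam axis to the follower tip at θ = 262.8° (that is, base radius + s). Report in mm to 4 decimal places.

seg 1 [0°–23°] cycloidal, h=7: full span → s += 7 → s = 7.0000
seg 2 [23°–204.2°] cycloidal, h=12: full span → s += 12 → s = 19.0000
seg 3 [204.2°–318.7°] cycloidal, h=28: θ=262.8° here. β=58.6, B=114.5. 28·(0.5118 − sin(2π·0.5118)/(2π)) = 14.6600 → s = 33.6600
radial distance = base radius + s = 18 + 33.6600 = 51.6600

51.6600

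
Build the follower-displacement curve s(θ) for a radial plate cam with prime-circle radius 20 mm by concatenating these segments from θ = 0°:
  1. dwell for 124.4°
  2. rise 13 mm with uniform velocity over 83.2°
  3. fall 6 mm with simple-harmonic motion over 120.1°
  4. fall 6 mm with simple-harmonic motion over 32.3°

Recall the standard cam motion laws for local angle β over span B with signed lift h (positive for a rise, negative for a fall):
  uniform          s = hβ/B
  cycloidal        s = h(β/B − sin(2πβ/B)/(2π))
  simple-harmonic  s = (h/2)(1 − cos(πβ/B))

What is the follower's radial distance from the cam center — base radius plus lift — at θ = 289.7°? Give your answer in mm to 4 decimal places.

seg 1 [0°–124.4°] dwell: s stays 0.0000
seg 2 [124.4°–207.6°] uniform, h=13: full span → s += 13 → s = 13.0000
seg 3 [207.6°–327.7°] simple-harmonic, h=-6: θ=289.7° here. β=82.1, B=120.1. -6/2·(1 − cos(π·0.6836)) = -4.6360 → s = 8.3640
radial distance = base radius + s = 20 + 8.3640 = 28.3640

28.3640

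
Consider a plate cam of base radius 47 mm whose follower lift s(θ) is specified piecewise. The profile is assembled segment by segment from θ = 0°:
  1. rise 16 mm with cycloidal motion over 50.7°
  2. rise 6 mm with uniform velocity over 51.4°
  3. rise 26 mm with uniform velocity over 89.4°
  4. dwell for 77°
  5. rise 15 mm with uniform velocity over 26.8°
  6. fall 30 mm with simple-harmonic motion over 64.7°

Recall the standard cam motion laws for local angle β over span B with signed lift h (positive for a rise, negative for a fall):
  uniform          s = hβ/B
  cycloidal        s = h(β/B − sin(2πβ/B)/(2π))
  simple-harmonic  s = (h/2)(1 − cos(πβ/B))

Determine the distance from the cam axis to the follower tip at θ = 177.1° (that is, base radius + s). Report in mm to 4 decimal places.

seg 1 [0°–50.7°] cycloidal, h=16: full span → s += 16 → s = 16.0000
seg 2 [50.7°–102.1°] uniform, h=6: full span → s += 6 → s = 22.0000
seg 3 [102.1°–191.5°] uniform, h=26: θ=177.1° here. β=75, B=89.4. 26·75/89.4 = 21.8121 → s = 43.8121
radial distance = base radius + s = 47 + 43.8121 = 90.8121

90.8121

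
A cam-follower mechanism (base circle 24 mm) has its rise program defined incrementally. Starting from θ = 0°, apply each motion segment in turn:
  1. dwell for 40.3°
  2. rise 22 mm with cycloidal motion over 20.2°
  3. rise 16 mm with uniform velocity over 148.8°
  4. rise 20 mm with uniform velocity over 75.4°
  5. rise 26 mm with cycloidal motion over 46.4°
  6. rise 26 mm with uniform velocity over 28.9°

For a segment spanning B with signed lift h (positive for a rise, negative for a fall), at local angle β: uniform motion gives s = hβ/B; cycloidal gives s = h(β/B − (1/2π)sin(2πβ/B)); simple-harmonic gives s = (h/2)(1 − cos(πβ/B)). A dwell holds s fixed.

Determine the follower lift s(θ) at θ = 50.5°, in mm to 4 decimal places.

seg 1 [0°–40.3°] dwell: s stays 0.0000
seg 2 [40.3°–60.5°] cycloidal, h=22: θ=50.5° here. β=10.2, B=20.2. 22·(0.5050 − sin(2π·0.5050)/(2π)) = 11.2178 → s = 11.2178

11.2178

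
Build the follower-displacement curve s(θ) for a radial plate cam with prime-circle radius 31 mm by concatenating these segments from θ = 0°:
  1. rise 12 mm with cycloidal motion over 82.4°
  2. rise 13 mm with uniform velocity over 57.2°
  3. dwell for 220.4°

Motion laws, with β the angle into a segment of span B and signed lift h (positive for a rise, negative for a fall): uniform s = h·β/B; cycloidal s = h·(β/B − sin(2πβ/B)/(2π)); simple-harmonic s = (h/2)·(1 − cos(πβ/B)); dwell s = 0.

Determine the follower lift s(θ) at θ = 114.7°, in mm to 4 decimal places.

seg 1 [0°–82.4°] cycloidal, h=12: full span → s += 12 → s = 12.0000
seg 2 [82.4°–139.6°] uniform, h=13: θ=114.7° here. β=32.3, B=57.2. 13·32.3/57.2 = 7.3409 → s = 19.3409

19.3409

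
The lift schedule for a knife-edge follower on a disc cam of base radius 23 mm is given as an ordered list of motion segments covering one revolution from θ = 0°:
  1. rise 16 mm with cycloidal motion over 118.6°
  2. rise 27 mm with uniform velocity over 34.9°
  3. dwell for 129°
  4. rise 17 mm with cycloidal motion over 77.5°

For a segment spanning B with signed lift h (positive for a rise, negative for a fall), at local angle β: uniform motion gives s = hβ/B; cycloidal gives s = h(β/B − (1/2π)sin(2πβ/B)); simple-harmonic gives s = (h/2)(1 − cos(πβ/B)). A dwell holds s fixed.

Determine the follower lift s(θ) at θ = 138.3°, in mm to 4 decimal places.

seg 1 [0°–118.6°] cycloidal, h=16: full span → s += 16 → s = 16.0000
seg 2 [118.6°–153.5°] uniform, h=27: θ=138.3° here. β=19.7, B=34.9. 27·19.7/34.9 = 15.2407 → s = 31.2407

31.2407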